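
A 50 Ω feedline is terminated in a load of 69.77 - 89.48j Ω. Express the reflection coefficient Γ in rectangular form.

Γ = (Z_L − Z_0)/(Z_L + Z_0) = (19.77 − j89.48)/(119.8 − j89.48)

Γ ≈ 0.464 − j0.4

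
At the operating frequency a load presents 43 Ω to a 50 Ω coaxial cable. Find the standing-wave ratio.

For a purely resistive load, VSWR = R_L/Z_0 or Z_0/R_L (whichever > 1) = 50/43

VSWR ≈ 1.16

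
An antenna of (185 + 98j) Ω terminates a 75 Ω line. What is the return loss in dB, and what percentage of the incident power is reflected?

Γ = (110 + j98)/(260 + j98), |Γ| = 0.53
RL = −20·log₁₀(0.53) = 5.51 dB
P_refl/P_inc = |Γ|² = 0.281

RL ≈ 5.51 dB; 28.1% of incident power reflected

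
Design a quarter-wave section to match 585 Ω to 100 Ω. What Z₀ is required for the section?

Z_qwt = √(Z_0·R_L) = √(100 × 585) = √58500

Z_qwt ≈ 242 Ω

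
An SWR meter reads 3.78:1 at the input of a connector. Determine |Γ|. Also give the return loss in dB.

|Γ| = (S − 1)/(S + 1) = (3.78 − 1)/(3.78 + 1) = 2.78/4.78
RL = −20·log₁₀|Γ| = −20·log₁₀(0.582)

|Γ| ≈ 0.582; return loss ≈ 4.71 dB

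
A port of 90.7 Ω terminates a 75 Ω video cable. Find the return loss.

Γ = (90.7 − 75)/(90.7 + 75) = 0.0947
RL = −20·log₁₀|Γ| = −20·log₁₀(0.0947)

RL ≈ 20.5 dB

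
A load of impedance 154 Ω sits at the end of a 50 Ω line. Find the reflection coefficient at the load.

Γ = (Z_L − Z_0)/(Z_L + Z_0) = (154 − 50)/(154 + 50) = 104/204

Γ = 0.51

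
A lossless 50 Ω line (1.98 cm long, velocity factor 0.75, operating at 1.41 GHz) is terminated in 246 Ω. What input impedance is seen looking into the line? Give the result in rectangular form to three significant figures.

Z_in ≈ 19.7 − j46.5 Ω

λ = v/f = 0.75·c / 1.41 GHz = 0.16 m
βl = 2π·l/λ = 2π × 0.124 = 44.7°
tan(βl) = tan(44.7°) = 0.989
Z_in = Z_0·(Z_L + jZ_0·tanβl)/(Z_0 + jZ_L·tanβl)
     = 50·(246 + j49.4)/(50 + j243)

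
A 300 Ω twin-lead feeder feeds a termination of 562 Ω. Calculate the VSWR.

VSWR ≈ 1.87

Γ = (562 − 300)/(562 + 300) = 0.304
VSWR = (1 + 0.304)/(1 − 0.304)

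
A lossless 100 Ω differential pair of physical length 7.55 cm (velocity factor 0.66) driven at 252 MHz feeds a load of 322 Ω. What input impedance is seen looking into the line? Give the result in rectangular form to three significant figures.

Z_in ≈ 80.1 − j109 Ω

λ = v/f = 0.66·c / 252 MHz = 0.786 m
βl = 2π·l/λ = 2π × 0.0961 = 34.6°
tan(βl) = tan(34.6°) = 0.69
Z_in = Z_0·(Z_L + jZ_0·tanβl)/(Z_0 + jZ_L·tanβl)
     = 100·(322 + j69)/(100 + j222)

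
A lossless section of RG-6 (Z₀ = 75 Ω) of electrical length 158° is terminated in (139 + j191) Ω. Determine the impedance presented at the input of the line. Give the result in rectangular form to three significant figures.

Z_in ≈ 34.6 + j92 Ω

tan(βl) = tan(158°) = -0.404
Z_in = Z_0·(Z_L + jZ_0·tanβl)/(Z_0 + jZ_L·tanβl)
     = 75·(139 + j161)/(152 − j56.2)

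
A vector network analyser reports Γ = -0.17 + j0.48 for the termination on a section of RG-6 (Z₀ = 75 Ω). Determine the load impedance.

Z_L = Z_0·(1 + Γ)/(1 − Γ) = 75·(0.83 + j0.48)/(1.17 − j0.48)

Z_L ≈ 34.7 + j45 Ω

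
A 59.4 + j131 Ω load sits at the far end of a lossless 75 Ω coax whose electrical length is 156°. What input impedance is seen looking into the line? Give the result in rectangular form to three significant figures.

Z_in ≈ 21.7 + j59.2 Ω

tan(βl) = tan(156°) = -0.445
Z_in = Z_0·(Z_L + jZ_0·tanβl)/(Z_0 + jZ_L·tanβl)
     = 75·(59.4 + j97.6)/(133 − j26.4)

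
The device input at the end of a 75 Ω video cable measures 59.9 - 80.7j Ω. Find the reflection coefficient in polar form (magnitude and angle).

Γ = (Z_L − Z_0)/(Z_L + Z_0) = (-15.1 − j80.7)/(134.9 − j80.7)
|Γ| = 82.1/157 = 0.522

Γ ≈ 0.522 ∠ -69.7°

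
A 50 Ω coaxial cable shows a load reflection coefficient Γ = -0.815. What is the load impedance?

Z_L ≈ 5.1 Ω

Z_L = Z_0·(1 + Γ)/(1 − Γ) = 50·(0.185)/(1.81)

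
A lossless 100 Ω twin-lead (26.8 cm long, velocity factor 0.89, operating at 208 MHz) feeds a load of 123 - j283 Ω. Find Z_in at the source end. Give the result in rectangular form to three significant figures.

λ = v/f = 0.89·c / 208 MHz = 1.28 m
βl = 2π·l/λ = 2π × 0.209 = 75.2°
tan(βl) = tan(75.2°) = 3.77
Z_in = Z_0·(Z_L + jZ_0·tanβl)/(Z_0 + jZ_L·tanβl)
     = 100·(123 + j94.4)/(1170 + j464)

Z_in ≈ 11.9 + j3.37 Ω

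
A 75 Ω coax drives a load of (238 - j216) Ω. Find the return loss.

Γ = (163 − j216)/(313 − j216), |Γ| = 0.712
RL = −20·log₁₀|Γ| = −20·log₁₀(0.712)

RL ≈ 2.96 dB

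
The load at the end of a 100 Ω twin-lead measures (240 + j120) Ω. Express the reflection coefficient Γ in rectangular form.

Γ ≈ 0.477 + j0.185

Γ = (Z_L − Z_0)/(Z_L + Z_0) = (140 + j120)/(340 + j120)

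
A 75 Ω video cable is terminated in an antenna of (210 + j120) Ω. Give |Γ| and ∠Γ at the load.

Γ ≈ 0.584 ∠ 18.8°

Γ = (Z_L − Z_0)/(Z_L + Z_0) = (135 + j120)/(285 + j120)
|Γ| = 181/309 = 0.584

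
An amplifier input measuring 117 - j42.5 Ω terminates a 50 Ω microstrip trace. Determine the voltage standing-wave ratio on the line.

VSWR ≈ 2.71

Γ = (Z_L − Z_0)/(Z_L + Z_0) = (67 − j42.5)/(167 − j42.5)
|Γ| = 79.3/172 = 0.46
VSWR = (1 + |Γ|)/(1 − |Γ|) = 1.46/0.54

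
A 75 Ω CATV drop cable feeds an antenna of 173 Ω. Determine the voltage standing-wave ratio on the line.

VSWR ≈ 2.31

For a purely resistive load, VSWR = R_L/Z_0 or Z_0/R_L (whichever > 1) = 173/75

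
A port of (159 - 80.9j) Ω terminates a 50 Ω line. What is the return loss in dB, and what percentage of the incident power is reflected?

Γ = (109 − j80.9)/(209 − j80.9), |Γ| = 0.606
RL = −20·log₁₀(0.606) = 4.36 dB
P_refl/P_inc = |Γ|² = 0.367

RL ≈ 4.36 dB; 36.7% of incident power reflected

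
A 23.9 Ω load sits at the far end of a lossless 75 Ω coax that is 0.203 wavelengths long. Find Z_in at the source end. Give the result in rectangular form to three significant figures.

βl = 2π × 0.203 = 73.1°
tan(βl) = tan(73.1°) = 3.29
Z_in = Z_0·(Z_L + jZ_0·tanβl)/(Z_0 + jZ_L·tanβl)
     = 75·(23.9 + j247)/(75 + j78.6)

Z_in ≈ 135 + j106 Ω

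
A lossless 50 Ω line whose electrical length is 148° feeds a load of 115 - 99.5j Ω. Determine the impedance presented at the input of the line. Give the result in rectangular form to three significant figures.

Z_in ≈ 75.3 + j92.8 Ω

tan(βl) = tan(148°) = -0.625
Z_in = Z_0·(Z_L + jZ_0·tanβl)/(Z_0 + jZ_L·tanβl)
     = 50·(115 − j131)/(-12.2 − j71.9)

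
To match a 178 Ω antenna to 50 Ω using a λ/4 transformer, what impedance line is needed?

Z_qwt = √(Z_0·R_L) = √(50 × 178) = √8900

Z_qwt ≈ 94.3 Ω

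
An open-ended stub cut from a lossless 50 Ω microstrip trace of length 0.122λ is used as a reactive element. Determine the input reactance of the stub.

X_in ≈ -51.9 Ω (capacitive)

βl = 2π × 0.122 = 43.9°
tan(βl) = 0.963
For an open-ended stub, Z_in = −jZ_0·cot(βl) = −jZ_0/tan(βl)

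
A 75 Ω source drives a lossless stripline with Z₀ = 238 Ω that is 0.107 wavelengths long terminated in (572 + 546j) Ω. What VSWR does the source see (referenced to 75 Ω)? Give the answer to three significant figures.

βl = 2π × 0.107 = 38.5°
tan(βl) = 0.796
Z_in = Z_0·(Z_L + jZ_0·tanβl)/(Z_0 + jZ_L·tanβl) = 215 − j392 Ω
Γ_s = (Z_in − Z_s)/(Z_in + Z_s) = (140 − j392)/(290 − j392), |Γ_s| = 0.854
VSWR = (1 + |Γ_s|)/(1 − |Γ_s|)

VSWR ≈ 12.7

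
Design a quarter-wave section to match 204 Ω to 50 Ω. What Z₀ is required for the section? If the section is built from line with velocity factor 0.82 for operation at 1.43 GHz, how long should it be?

Z_qwt = √(Z_0·R_L) = √(50 × 204) = √10200
λ = 0.82·c/f = 0.172 m, so l = λ/4 = 0.043 m

Z_qwt ≈ 101 Ω; length ≈ 4.3 cm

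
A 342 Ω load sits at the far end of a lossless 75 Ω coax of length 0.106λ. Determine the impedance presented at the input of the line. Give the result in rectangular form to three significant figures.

Z_in ≈ 40 − j84.3 Ω

βl = 2π × 0.106 = 38.2°
tan(βl) = tan(38.2°) = 0.786
Z_in = Z_0·(Z_L + jZ_0·tanβl)/(Z_0 + jZ_L·tanβl)
     = 75·(342 + j58.9)/(75 + j269)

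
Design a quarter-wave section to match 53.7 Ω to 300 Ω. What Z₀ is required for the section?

Z_qwt ≈ 127 Ω

Z_qwt = √(Z_0·R_L) = √(300 × 53.7) = √16110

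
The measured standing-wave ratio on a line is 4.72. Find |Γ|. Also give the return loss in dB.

|Γ| ≈ 0.65; return loss ≈ 3.74 dB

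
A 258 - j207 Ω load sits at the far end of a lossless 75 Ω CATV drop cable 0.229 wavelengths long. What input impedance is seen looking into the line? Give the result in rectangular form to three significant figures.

βl = 2π × 0.229 = 82.4°
tan(βl) = tan(82.4°) = 7.53
Z_in = Z_0·(Z_L + jZ_0·tanβl)/(Z_0 + jZ_L·tanβl)
     = 75·(258 + j358)/(1630 + j1940)

Z_in ≈ 13 + j0.975 Ω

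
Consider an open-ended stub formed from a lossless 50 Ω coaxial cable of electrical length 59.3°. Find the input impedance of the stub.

Z_in ≈ −j29.7 Ω

tan(βl) = 1.68
For an open-ended stub, Z_in = −jZ_0·cot(βl) = −jZ_0/tan(βl)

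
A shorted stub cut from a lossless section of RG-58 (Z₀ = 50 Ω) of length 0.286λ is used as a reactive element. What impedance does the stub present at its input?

Z_in ≈ −j217 Ω

βl = 2π × 0.286 = 103°
tan(βl) = -4.35
For a shorted stub, Z_in = jZ_0·tan(βl)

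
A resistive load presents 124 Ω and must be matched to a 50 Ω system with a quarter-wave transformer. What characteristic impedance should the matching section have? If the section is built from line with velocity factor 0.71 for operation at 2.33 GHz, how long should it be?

Z_qwt = √(Z_0·R_L) = √(50 × 124) = √6200
λ = 0.71·c/f = 0.0914 m, so l = λ/4 = 0.0229 m

Z_qwt ≈ 78.7 Ω; length ≈ 2.29 cm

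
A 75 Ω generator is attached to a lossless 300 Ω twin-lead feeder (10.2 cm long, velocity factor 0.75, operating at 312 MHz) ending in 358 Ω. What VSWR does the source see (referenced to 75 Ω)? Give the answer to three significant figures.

λ = v/f = 0.75·c / 312 MHz = 0.721 m
βl = 2π·l/λ = 2π × 0.141 = 50.9°
tan(βl) = 1.23
Z_in = Z_0·(Z_L + jZ_0·tanβl)/(Z_0 + jZ_L·tanβl) = 285 − j49.6 Ω
Γ_s = (Z_in − Z_s)/(Z_in + Z_s) = (210 − j49.6)/(360 − j49.6), |Γ_s| = 0.594
VSWR = (1 + |Γ_s|)/(1 − |Γ_s|)

VSWR ≈ 3.93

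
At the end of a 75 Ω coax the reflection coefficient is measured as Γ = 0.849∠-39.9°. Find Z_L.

Z_L = Z_0·(1 + Γ)/(1 − Γ) = 75·(1.65 − j0.545)/(0.349 + j0.545)

Z_L ≈ 50.1 − j195 Ω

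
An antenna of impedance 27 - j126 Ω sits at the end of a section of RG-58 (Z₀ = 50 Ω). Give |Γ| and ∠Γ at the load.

Γ = (Z_L − Z_0)/(Z_L + Z_0) = (-23 − j126)/(77 − j126)
|Γ| = 128/148 = 0.867

Γ ≈ 0.867 ∠ -41.8°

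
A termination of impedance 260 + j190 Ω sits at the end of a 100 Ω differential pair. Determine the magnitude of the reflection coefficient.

|Γ| ≈ 0.61

Γ = (Z_L − Z_0)/(Z_L + Z_0) = (160 + j190)/(360 + j190)
|Γ| = 248/407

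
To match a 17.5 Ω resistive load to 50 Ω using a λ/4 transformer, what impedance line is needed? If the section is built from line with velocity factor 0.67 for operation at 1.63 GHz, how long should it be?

Z_qwt = √(Z_0·R_L) = √(50 × 17.5) = √875
λ = 0.67·c/f = 0.123 m, so l = λ/4 = 0.0308 m

Z_qwt ≈ 29.6 Ω; length ≈ 3.08 cm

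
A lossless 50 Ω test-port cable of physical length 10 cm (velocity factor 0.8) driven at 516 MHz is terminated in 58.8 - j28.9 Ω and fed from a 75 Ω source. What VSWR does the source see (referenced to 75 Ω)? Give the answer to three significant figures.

VSWR ≈ 2.51

λ = v/f = 0.8·c / 516 MHz = 0.465 m
βl = 2π·l/λ = 2π × 0.215 = 77.4°
tan(βl) = 4.47
Z_in = Z_0·(Z_L + jZ_0·tanβl)/(Z_0 + jZ_L·tanβl) = 30.5 + j9.6 Ω
Γ_s = (Z_in − Z_s)/(Z_in + Z_s) = (-44.5 + j9.6)/(105 + j9.6), |Γ_s| = 0.43
VSWR = (1 + |Γ_s|)/(1 − |Γ_s|)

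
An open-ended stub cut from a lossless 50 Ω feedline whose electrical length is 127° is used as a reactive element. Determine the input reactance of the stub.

X_in ≈ 37.7 Ω (inductive)

tan(βl) = -1.33
For an open-ended stub, Z_in = −jZ_0·cot(βl) = −jZ_0/tan(βl)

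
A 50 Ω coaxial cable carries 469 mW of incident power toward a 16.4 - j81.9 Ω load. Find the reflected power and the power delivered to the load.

|Γ| = |(-33.6 − j81.9)/(66.4 − j81.9)| = 0.84
|Γ|² = 0.705
P_refl = |Γ|²·P_inc = 331 mW, P_del = (1 − |Γ|²)·P_inc = 138 mW

P_reflected ≈ 331 mW; P_delivered ≈ 138 mW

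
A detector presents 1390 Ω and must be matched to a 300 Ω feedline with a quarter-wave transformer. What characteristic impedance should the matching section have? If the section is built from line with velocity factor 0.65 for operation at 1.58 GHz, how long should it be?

Z_qwt ≈ 646 Ω; length ≈ 3.09 cm

Z_qwt = √(Z_0·R_L) = √(300 × 1390) = √417000
λ = 0.65·c/f = 0.123 m, so l = λ/4 = 0.0309 m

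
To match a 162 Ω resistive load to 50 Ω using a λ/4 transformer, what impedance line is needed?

Z_qwt = √(Z_0·R_L) = √(50 × 162) = √8100

Z_qwt ≈ 90 Ω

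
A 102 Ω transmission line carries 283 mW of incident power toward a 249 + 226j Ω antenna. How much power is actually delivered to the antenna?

P_delivered ≈ 165 mW

|Γ| = |(147 + j226)/(351 + j226)| = 0.646
|Γ|² = 0.417
P_refl = |Γ|²·P_inc = 118 mW, P_del = (1 − |Γ|²)·P_inc = 165 mW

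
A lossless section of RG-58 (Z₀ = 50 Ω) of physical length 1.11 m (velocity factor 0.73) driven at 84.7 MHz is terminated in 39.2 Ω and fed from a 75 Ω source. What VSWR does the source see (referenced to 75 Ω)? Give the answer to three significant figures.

λ = v/f = 0.73·c / 84.7 MHz = 2.59 m
βl = 2π·l/λ = 2π × 0.429 = 155°
tan(βl) = -0.476
Z_in = Z_0·(Z_L + jZ_0·tanβl)/(Z_0 + jZ_L·tanβl) = 42.2 − j8.05 Ω
Γ_s = (Z_in − Z_s)/(Z_in + Z_s) = (-32.8 − j8.05)/(117 − j8.05), |Γ_s| = 0.287
VSWR = (1 + |Γ_s|)/(1 − |Γ_s|)

VSWR ≈ 1.81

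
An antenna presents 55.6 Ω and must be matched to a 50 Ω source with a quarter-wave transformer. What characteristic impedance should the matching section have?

Z_qwt ≈ 52.7 Ω

Z_qwt = √(Z_0·R_L) = √(50 × 55.6) = √2780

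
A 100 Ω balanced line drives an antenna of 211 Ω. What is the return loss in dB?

Γ = (211 − 100)/(211 + 100) = 0.357
RL = −20·log₁₀|Γ| = −20·log₁₀(0.357)

RL ≈ 8.95 dB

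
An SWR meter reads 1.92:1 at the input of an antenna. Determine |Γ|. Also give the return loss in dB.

|Γ| = (S − 1)/(S + 1) = (1.92 − 1)/(1.92 + 1) = 0.92/2.92
RL = −20·log₁₀|Γ| = −20·log₁₀(0.315)

|Γ| ≈ 0.315; return loss ≈ 10 dB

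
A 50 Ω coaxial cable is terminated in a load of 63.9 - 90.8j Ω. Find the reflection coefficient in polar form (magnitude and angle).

Γ = (Z_L − Z_0)/(Z_L + Z_0) = (13.9 − j90.8)/(113.9 − j90.8)
|Γ| = 91.9/146 = 0.631

Γ ≈ 0.631 ∠ -42.7°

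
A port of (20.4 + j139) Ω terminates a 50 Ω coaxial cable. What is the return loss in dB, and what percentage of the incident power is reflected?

Γ = (-29.6 + j139)/(70.4 + j139), |Γ| = 0.912
RL = −20·log₁₀(0.912) = 0.799 dB
P_refl/P_inc = |Γ|² = 0.832

RL ≈ 0.799 dB; 83.2% of incident power reflected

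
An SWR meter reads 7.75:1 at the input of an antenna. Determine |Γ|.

|Γ| = (S − 1)/(S + 1) = (7.75 − 1)/(7.75 + 1) = 6.75/8.75

|Γ| ≈ 0.771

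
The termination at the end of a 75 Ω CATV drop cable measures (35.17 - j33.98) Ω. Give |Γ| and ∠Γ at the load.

Γ = (Z_L − Z_0)/(Z_L + Z_0) = (-39.83 − j33.98)/(110.2 − j33.98)
|Γ| = 52.4/115 = 0.454

Γ ≈ 0.454 ∠ -122°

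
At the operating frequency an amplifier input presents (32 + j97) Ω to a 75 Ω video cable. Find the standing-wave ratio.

VSWR ≈ 6.54

Γ = (Z_L − Z_0)/(Z_L + Z_0) = (-43 + j97)/(107 + j97)
|Γ| = 106/144 = 0.735
VSWR = (1 + |Γ|)/(1 − |Γ|) = 1.73/0.265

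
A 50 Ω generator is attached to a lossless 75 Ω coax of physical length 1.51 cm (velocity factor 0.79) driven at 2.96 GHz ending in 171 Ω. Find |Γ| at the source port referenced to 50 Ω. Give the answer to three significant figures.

|Γ| ≈ 0.3

λ = v/f = 0.79·c / 2.96 GHz = 0.0801 m
βl = 2π·l/λ = 2π × 0.189 = 67.9°
tan(βl) = 2.46
Z_in = Z_0·(Z_L + jZ_0·tanβl)/(Z_0 + jZ_L·tanβl) = 37.1 − j23.8 Ω
Γ_s = (Z_in − Z_s)/(Z_in + Z_s) = (-12.9 − j23.8)/(87.1 − j23.8), |Γ_s| = 0.3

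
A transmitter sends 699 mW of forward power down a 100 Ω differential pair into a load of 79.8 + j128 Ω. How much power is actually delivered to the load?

P_delivered ≈ 458 mW

|Γ| = |(-20.2 + j128)/(179.8 + j128)| = 0.587
|Γ|² = 0.345
P_refl = |Γ|²·P_inc = 241 mW, P_del = (1 − |Γ|²)·P_inc = 458 mW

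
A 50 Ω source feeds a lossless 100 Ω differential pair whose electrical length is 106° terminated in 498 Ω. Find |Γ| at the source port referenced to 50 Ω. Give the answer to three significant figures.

tan(βl) = -3.49
Z_in = Z_0·(Z_L + jZ_0·tanβl)/(Z_0 + jZ_L·tanβl) = 21.7 + j27.4 Ω
Γ_s = (Z_in − Z_s)/(Z_in + Z_s) = (-28.3 + j27.4)/(71.7 + j27.4), |Γ_s| = 0.514

|Γ| ≈ 0.514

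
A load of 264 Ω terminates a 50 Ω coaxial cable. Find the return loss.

Γ = (264 − 50)/(264 + 50) = 0.682
RL = −20·log₁₀|Γ| = −20·log₁₀(0.682)

RL ≈ 3.33 dB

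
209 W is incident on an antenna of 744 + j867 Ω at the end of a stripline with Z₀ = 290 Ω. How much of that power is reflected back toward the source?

|Γ| = |(454 + j867)/(1034 + j867)| = 0.725
|Γ|² = 0.526
P_refl = |Γ|²·P_inc = 110 W, P_del = (1 − |Γ|²)·P_inc = 99.1 W

P_reflected ≈ 110 W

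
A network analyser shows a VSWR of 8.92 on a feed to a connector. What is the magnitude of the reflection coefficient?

|Γ| = (S − 1)/(S + 1) = (8.92 − 1)/(8.92 + 1) = 7.92/9.92

|Γ| ≈ 0.798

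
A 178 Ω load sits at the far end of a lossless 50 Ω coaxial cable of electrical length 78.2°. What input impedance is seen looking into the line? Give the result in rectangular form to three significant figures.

Z_in ≈ 14.6 − j9.59 Ω

tan(βl) = tan(78.2°) = 4.79
Z_in = Z_0·(Z_L + jZ_0·tanβl)/(Z_0 + jZ_L·tanβl)
     = 50·(178 + j239)/(50 + j852)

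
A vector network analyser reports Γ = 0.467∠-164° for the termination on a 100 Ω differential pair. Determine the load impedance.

Z_L = Z_0·(1 + Γ)/(1 − Γ) = 100·(0.551 − j0.129)/(1.45 + j0.129)

Z_L ≈ 37 − j12.2 Ω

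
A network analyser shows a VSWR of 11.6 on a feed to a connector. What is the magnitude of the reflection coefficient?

|Γ| ≈ 0.841

|Γ| = (S − 1)/(S + 1) = (11.6 − 1)/(11.6 + 1) = 10.6/12.6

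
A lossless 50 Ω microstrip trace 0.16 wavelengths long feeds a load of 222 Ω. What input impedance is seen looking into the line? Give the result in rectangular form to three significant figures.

βl = 2π × 0.16 = 57.6°
tan(βl) = tan(57.6°) = 1.58
Z_in = Z_0·(Z_L + jZ_0·tanβl)/(Z_0 + jZ_L·tanβl)
     = 50·(222 + j78.8)/(50 + j350)

Z_in ≈ 15.5 − j29.5 Ω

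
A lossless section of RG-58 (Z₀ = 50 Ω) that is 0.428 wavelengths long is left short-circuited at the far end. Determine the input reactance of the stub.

βl = 2π × 0.428 = 154°
tan(βl) = -0.486
For a short-circuited stub, Z_in = jZ_0·tan(βl)

X_in ≈ -24.3 Ω (capacitive)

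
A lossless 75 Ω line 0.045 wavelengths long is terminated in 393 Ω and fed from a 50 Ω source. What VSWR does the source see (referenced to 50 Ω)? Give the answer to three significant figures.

VSWR ≈ 7.53

βl = 2π × 0.045 = 16.2°
tan(βl) = 0.291
Z_in = Z_0·(Z_L + jZ_0·tanβl)/(Z_0 + jZ_L·tanβl) = 128 − j174 Ω
Γ_s = (Z_in − Z_s)/(Z_in + Z_s) = (78.5 − j174)/(178 − j174), |Γ_s| = 0.765
VSWR = (1 + |Γ_s|)/(1 − |Γ_s|)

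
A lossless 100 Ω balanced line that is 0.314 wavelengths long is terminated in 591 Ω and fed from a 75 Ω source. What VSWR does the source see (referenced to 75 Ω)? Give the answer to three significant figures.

VSWR ≈ 4.97

βl = 2π × 0.314 = 113°
tan(βl) = -2.35
Z_in = Z_0·(Z_L + jZ_0·tanβl)/(Z_0 + jZ_L·tanβl) = 19.9 + j41.1 Ω
Γ_s = (Z_in − Z_s)/(Z_in + Z_s) = (-55.1 + j41.1)/(94.9 + j41.1), |Γ_s| = 0.665
VSWR = (1 + |Γ_s|)/(1 − |Γ_s|)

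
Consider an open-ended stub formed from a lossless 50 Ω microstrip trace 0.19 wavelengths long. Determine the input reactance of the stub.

X_in ≈ -19.8 Ω (capacitive)

βl = 2π × 0.19 = 68.4°
tan(βl) = 2.53
For an open-ended stub, Z_in = −jZ_0·cot(βl) = −jZ_0/tan(βl)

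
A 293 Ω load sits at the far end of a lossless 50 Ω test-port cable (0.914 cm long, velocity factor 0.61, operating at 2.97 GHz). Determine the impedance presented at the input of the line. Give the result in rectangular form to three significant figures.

λ = v/f = 0.61·c / 2.97 GHz = 0.0616 m
βl = 2π·l/λ = 2π × 0.148 = 53.4°
tan(βl) = tan(53.4°) = 1.35
Z_in = Z_0·(Z_L + jZ_0·tanβl)/(Z_0 + jZ_L·tanβl)
     = 50·(293 + j67.3)/(50 + j395)

Z_in ≈ 13 − j35.5 Ω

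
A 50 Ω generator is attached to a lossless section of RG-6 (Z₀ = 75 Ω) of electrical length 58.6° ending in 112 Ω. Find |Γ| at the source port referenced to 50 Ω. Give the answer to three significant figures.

|Γ| ≈ 0.211

tan(βl) = 1.64
Z_in = Z_0·(Z_L + jZ_0·tanβl)/(Z_0 + jZ_L·tanβl) = 59.1 − j21.6 Ω
Γ_s = (Z_in − Z_s)/(Z_in + Z_s) = (9.07 − j21.6)/(109 − j21.6), |Γ_s| = 0.211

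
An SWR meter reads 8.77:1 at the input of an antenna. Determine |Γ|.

|Γ| ≈ 0.795

|Γ| = (S − 1)/(S + 1) = (8.77 − 1)/(8.77 + 1) = 7.77/9.77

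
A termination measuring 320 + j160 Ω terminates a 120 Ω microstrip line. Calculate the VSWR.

VSWR ≈ 3.42

Γ = (Z_L − Z_0)/(Z_L + Z_0) = (200 + j160)/(440 + j160)
|Γ| = 256/468 = 0.547
VSWR = (1 + |Γ|)/(1 − |Γ|) = 1.55/0.453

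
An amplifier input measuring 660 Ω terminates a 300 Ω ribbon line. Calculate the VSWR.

VSWR ≈ 2.2

Γ = (660 − 300)/(660 + 300) = 0.375
VSWR = (1 + 0.375)/(1 − 0.375)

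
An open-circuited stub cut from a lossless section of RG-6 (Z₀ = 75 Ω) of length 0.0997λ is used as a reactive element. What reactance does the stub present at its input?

βl = 2π × 0.0997 = 35.9°
tan(βl) = 0.724
For an open-circuited stub, Z_in = −jZ_0·cot(βl) = −jZ_0/tan(βl)

X_in ≈ -104 Ω (capacitive)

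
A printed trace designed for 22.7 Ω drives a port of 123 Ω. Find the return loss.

Γ = (123 − 22.7)/(123 + 22.7) = 0.688
RL = −20·log₁₀|Γ| = −20·log₁₀(0.688)

RL ≈ 3.24 dB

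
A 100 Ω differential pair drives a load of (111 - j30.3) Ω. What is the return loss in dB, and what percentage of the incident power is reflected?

Γ = (11 − j30.3)/(211 − j30.3), |Γ| = 0.151
RL = −20·log₁₀(0.151) = 16.4 dB
P_refl/P_inc = |Γ|² = 0.0229

RL ≈ 16.4 dB; 2.29% of incident power reflected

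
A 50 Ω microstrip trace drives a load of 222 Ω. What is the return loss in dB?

Γ = (222 − 50)/(222 + 50) = 0.632
RL = −20·log₁₀|Γ| = −20·log₁₀(0.632)

RL ≈ 3.98 dB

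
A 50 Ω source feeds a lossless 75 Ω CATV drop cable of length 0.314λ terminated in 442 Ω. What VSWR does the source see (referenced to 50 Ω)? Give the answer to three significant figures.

βl = 2π × 0.314 = 113°
tan(βl) = -2.35
Z_in = Z_0·(Z_L + jZ_0·tanβl)/(Z_0 + jZ_L·tanβl) = 15 + j30.8 Ω
Γ_s = (Z_in − Z_s)/(Z_in + Z_s) = (-35 + j30.8)/(65 + j30.8), |Γ_s| = 0.649
VSWR = (1 + |Γ_s|)/(1 − |Γ_s|)

VSWR ≈ 4.7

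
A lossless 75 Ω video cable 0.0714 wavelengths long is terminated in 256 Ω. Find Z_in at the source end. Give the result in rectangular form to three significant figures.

βl = 2π × 0.0714 = 25.7°
tan(βl) = tan(25.7°) = 0.481
Z_in = Z_0·(Z_L + jZ_0·tanβl)/(Z_0 + jZ_L·tanβl)
     = 75·(256 + j36.1)/(75 + j123)

Z_in ≈ 85.2 − j104 Ω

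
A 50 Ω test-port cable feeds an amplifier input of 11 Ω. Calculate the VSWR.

VSWR ≈ 4.55

For a purely resistive load, VSWR = R_L/Z_0 or Z_0/R_L (whichever > 1) = 50/11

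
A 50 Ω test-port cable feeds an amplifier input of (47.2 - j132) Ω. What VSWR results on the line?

Γ = (Z_L − Z_0)/(Z_L + Z_0) = (-2.8 − j132)/(97.2 − j132)
|Γ| = 132/164 = 0.805
VSWR = (1 + |Γ|)/(1 − |Γ|) = 1.81/0.195

VSWR ≈ 9.28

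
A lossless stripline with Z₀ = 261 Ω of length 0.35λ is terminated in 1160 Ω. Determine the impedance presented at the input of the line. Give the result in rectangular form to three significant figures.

Z_in ≈ 87.4 + j175 Ω

βl = 2π × 0.35 = 126°
tan(βl) = tan(126°) = -1.38
Z_in = Z_0·(Z_L + jZ_0·tanβl)/(Z_0 + jZ_L·tanβl)
     = 261·(1160 − j359)/(261 − j1600)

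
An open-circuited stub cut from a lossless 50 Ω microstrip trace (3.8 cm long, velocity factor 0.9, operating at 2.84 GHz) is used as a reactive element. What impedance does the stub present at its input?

Z_in ≈ +j68.6 Ω

λ = v/f = 0.9·c / 2.84 GHz = 0.0951 m
βl = 2π·l/λ = 2π × 0.4 = 144°
tan(βl) = -0.729
For an open-circuited stub, Z_in = −jZ_0·cot(βl) = −jZ_0/tan(βl)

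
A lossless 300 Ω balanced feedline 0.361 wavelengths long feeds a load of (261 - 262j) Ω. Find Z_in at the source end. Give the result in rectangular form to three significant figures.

Z_in ≈ 586 + j275 Ω

βl = 2π × 0.361 = 130°
tan(βl) = tan(130°) = -1.19
Z_in = Z_0·(Z_L + jZ_0·tanβl)/(Z_0 + jZ_L·tanβl)
     = 300·(261 − j620)/(-12.7 − j311)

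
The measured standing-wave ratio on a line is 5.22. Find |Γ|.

|Γ| ≈ 0.678

|Γ| = (S − 1)/(S + 1) = (5.22 − 1)/(5.22 + 1) = 4.22/6.22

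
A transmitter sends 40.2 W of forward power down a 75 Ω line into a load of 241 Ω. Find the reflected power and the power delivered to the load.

P_reflected ≈ 11.1 W; P_delivered ≈ 29.1 W

Γ = (241 − 75)/(241 + 75) = 0.525
|Γ|² = 0.276
P_refl = |Γ|²·P_inc = 11.1 W, P_del = (1 − |Γ|²)·P_inc = 29.1 W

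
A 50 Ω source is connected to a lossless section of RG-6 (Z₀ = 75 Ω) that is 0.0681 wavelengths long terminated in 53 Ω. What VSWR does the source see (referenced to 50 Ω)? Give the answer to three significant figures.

βl = 2π × 0.0681 = 24.5°
tan(βl) = 0.456
Z_in = Z_0·(Z_L + jZ_0·tanβl)/(Z_0 + jZ_L·tanβl) = 58 + j15.5 Ω
Γ_s = (Z_in − Z_s)/(Z_in + Z_s) = (8 + j15.5)/(108 + j15.5), |Γ_s| = 0.16
VSWR = (1 + |Γ_s|)/(1 − |Γ_s|)

VSWR ≈ 1.38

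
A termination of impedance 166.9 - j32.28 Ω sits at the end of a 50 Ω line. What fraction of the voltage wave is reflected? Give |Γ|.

Γ = (Z_L − Z_0)/(Z_L + Z_0) = (116.9 − j32.28)/(216.9 − j32.28)
|Γ| = 121/219

|Γ| ≈ 0.553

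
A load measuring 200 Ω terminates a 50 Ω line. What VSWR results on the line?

Γ = (200 − 50)/(200 + 50) = 0.6
VSWR = (1 + 0.6)/(1 − 0.6)

VSWR ≈ 4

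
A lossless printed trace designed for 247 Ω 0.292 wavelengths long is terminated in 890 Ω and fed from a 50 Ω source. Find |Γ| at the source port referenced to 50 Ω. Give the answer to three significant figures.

|Γ| ≈ 0.476

βl = 2π × 0.292 = 105°
tan(βl) = -3.7
Z_in = Z_0·(Z_L + jZ_0·tanβl)/(Z_0 + jZ_L·tanβl) = 73.1 + j61.3 Ω
Γ_s = (Z_in − Z_s)/(Z_in + Z_s) = (23.1 + j61.3)/(123 + j61.3), |Γ_s| = 0.476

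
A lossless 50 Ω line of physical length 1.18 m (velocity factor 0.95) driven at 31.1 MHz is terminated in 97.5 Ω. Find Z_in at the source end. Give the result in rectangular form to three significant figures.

λ = v/f = 0.95·c / 31.1 MHz = 9.16 m
βl = 2π·l/λ = 2π × 0.129 = 46.4°
tan(βl) = tan(46.4°) = 1.05
Z_in = Z_0·(Z_L + jZ_0·tanβl)/(Z_0 + jZ_L·tanβl)
     = 50·(97.5 + j52.4)/(50 + j102)

Z_in ≈ 39.5 − j28.4 Ω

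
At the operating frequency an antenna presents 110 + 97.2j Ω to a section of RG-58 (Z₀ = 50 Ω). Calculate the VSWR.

Γ = (Z_L − Z_0)/(Z_L + Z_0) = (60 + j97.2)/(160 + j97.2)
|Γ| = 114/187 = 0.61
VSWR = (1 + |Γ|)/(1 − |Γ|) = 1.61/0.39

VSWR ≈ 4.13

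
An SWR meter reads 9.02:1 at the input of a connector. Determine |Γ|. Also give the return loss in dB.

|Γ| = (S − 1)/(S + 1) = (9.02 − 1)/(9.02 + 1) = 8.02/10
RL = −20·log₁₀|Γ| = −20·log₁₀(0.8)

|Γ| ≈ 0.8; return loss ≈ 1.93 dB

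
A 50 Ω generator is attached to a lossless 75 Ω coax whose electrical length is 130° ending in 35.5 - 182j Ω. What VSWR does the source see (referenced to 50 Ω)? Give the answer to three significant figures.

VSWR ≈ 19.7

tan(βl) = -1.19
Z_in = Z_0·(Z_L + jZ_0·tanβl)/(Z_0 + jZ_L·tanβl) = 22 + j137 Ω
Γ_s = (Z_in − Z_s)/(Z_in + Z_s) = (-28 + j137)/(72 + j137), |Γ_s| = 0.903
VSWR = (1 + |Γ_s|)/(1 − |Γ_s|)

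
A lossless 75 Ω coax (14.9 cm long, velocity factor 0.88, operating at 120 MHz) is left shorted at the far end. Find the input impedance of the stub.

λ = v/f = 0.88·c / 120 MHz = 2.2 m
βl = 2π·l/λ = 2π × 0.0677 = 24.4°
tan(βl) = 0.453
For a shorted stub, Z_in = jZ_0·tan(βl)

Z_in ≈ +j34 Ω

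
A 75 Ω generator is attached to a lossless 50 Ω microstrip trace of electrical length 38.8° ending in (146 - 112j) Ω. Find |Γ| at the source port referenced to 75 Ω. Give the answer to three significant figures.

|Γ| ≈ 0.69

tan(βl) = 0.804
Z_in = Z_0·(Z_L + jZ_0·tanβl)/(Z_0 + jZ_L·tanβl) = 18 − j40.7 Ω
Γ_s = (Z_in − Z_s)/(Z_in + Z_s) = (-57 − j40.7)/(93 − j40.7), |Γ_s| = 0.69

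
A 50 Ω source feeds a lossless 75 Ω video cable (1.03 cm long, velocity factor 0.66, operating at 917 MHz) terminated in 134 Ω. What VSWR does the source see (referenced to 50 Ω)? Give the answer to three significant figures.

λ = v/f = 0.66·c / 917 MHz = 0.216 m
βl = 2π·l/λ = 2π × 0.0477 = 17.2°
tan(βl) = 0.309
Z_in = Z_0·(Z_L + jZ_0·tanβl)/(Z_0 + jZ_L·tanβl) = 113 − j38.9 Ω
Γ_s = (Z_in − Z_s)/(Z_in + Z_s) = (62.5 − j38.9)/(163 − j38.9), |Γ_s| = 0.441
VSWR = (1 + |Γ_s|)/(1 − |Γ_s|)

VSWR ≈ 2.58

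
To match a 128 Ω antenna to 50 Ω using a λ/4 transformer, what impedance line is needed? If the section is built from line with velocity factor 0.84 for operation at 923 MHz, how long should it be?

Z_qwt ≈ 80 Ω; length ≈ 6.83 cm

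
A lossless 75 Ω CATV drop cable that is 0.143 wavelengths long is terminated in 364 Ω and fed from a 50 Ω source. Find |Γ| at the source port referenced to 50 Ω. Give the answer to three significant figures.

|Γ| ≈ 0.658

βl = 2π × 0.143 = 51.5°
tan(βl) = 1.26
Z_in = Z_0·(Z_L + jZ_0·tanβl)/(Z_0 + jZ_L·tanβl) = 24.6 − j55.7 Ω
Γ_s = (Z_in − Z_s)/(Z_in + Z_s) = (-25.4 − j55.7)/(74.6 − j55.7), |Γ_s| = 0.658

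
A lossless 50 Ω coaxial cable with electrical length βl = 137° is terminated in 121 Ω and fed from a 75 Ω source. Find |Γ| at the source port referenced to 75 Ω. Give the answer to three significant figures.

|Γ| ≈ 0.449

tan(βl) = -0.933
Z_in = Z_0·(Z_L + jZ_0·tanβl)/(Z_0 + jZ_L·tanβl) = 37.1 + j37.2 Ω
Γ_s = (Z_in − Z_s)/(Z_in + Z_s) = (-37.9 + j37.2)/(112 + j37.2), |Γ_s| = 0.449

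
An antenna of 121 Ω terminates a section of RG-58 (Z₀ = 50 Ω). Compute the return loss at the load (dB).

RL ≈ 7.63 dB

Γ = (121 − 50)/(121 + 50) = 0.415
RL = −20·log₁₀|Γ| = −20·log₁₀(0.415)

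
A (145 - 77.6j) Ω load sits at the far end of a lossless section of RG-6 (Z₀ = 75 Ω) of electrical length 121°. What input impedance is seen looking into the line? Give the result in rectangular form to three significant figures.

Z_in ≈ 50.3 + j56.3 Ω

tan(βl) = tan(121°) = -1.66
Z_in = Z_0·(Z_L + jZ_0·tanβl)/(Z_0 + jZ_L·tanβl)
     = 75·(145 − j202)/(-54.1 − j241)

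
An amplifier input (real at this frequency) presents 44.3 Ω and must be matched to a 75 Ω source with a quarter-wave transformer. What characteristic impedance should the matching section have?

Z_qwt ≈ 57.6 Ω

Z_qwt = √(Z_0·R_L) = √(75 × 44.3) = √3322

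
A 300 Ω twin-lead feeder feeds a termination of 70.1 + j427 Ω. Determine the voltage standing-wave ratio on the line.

Γ = (Z_L − Z_0)/(Z_L + Z_0) = (-229.9 + j427)/(370.1 + j427)
|Γ| = 485/565 = 0.858
VSWR = (1 + |Γ|)/(1 − |Γ|) = 1.86/0.142

VSWR ≈ 13.1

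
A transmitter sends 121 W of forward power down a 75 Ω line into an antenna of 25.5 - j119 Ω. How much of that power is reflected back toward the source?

|Γ| = |(-49.5 − j119)/(100.5 − j119)| = 0.827
|Γ|² = 0.685
P_refl = |Γ|²·P_inc = 82.8 W, P_del = (1 − |Γ|²)·P_inc = 38.2 W

P_reflected ≈ 82.8 W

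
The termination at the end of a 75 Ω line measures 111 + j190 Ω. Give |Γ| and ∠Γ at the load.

Γ ≈ 0.727 ∠ 33.7°

Γ = (Z_L − Z_0)/(Z_L + Z_0) = (36 + j190)/(186 + j190)
|Γ| = 193/266 = 0.727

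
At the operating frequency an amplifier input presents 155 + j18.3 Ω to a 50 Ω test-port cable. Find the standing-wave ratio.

VSWR ≈ 3.15

Γ = (Z_L − Z_0)/(Z_L + Z_0) = (105 + j18.3)/(205 + j18.3)
|Γ| = 107/206 = 0.518
VSWR = (1 + |Γ|)/(1 − |Γ|) = 1.52/0.482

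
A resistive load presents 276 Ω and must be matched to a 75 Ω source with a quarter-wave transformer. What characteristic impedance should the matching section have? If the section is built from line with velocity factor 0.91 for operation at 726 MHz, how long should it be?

Z_qwt ≈ 144 Ω; length ≈ 9.4 cm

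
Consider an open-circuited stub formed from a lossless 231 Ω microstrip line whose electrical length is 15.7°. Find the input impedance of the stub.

Z_in ≈ −j822 Ω

tan(βl) = 0.281
For an open-circuited stub, Z_in = −jZ_0·cot(βl) = −jZ_0/tan(βl)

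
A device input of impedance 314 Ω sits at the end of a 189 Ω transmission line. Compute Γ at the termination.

Γ = (Z_L − Z_0)/(Z_L + Z_0) = (314 − 189)/(314 + 189) = 125/503

Γ = 0.249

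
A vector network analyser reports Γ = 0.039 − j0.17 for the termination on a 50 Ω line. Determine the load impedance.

Z_L = Z_0·(1 + Γ)/(1 − Γ) = 50·(1.04 − j0.17)/(0.961 + j0.17)

Z_L ≈ 50.9 − j17.8 Ω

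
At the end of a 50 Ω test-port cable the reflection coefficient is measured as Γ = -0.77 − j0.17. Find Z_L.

Z_L ≈ 5.98 − j5.38 Ω

Z_L = Z_0·(1 + Γ)/(1 − Γ) = 50·(0.23 − j0.17)/(1.77 + j0.17)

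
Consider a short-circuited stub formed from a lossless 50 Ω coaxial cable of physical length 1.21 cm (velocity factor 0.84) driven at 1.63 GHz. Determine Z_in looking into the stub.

λ = v/f = 0.84·c / 1.63 GHz = 0.155 m
βl = 2π·l/λ = 2π × 0.0783 = 28.2°
tan(βl) = 0.536
For a short-circuited stub, Z_in = jZ_0·tan(βl)

Z_in ≈ +j26.8 Ω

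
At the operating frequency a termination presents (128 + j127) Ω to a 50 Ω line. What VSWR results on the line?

VSWR ≈ 5.28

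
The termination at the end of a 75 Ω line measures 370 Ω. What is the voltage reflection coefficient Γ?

Γ = (Z_L − Z_0)/(Z_L + Z_0) = (370 − 75)/(370 + 75) = 295/445

Γ = 0.663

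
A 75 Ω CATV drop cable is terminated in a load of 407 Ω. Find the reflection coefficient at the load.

Γ = (Z_L − Z_0)/(Z_L + Z_0) = (407 − 75)/(407 + 75) = 332/482

Γ = 0.689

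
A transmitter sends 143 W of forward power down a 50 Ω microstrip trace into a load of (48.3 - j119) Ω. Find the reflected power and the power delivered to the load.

|Γ| = |(-1.7 − j119)/(98.3 − j119)| = 0.771
|Γ|² = 0.595
P_refl = |Γ|²·P_inc = 85 W, P_del = (1 − |Γ|²)·P_inc = 58 W

P_reflected ≈ 85 W; P_delivered ≈ 58 W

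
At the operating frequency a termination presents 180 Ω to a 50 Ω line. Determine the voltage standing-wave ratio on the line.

Γ = (180 − 50)/(180 + 50) = 0.565
VSWR = (1 + 0.565)/(1 − 0.565)

VSWR ≈ 3.6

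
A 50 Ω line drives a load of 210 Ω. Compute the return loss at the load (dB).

RL ≈ 4.22 dB

Γ = (210 − 50)/(210 + 50) = 0.615
RL = −20·log₁₀|Γ| = −20·log₁₀(0.615)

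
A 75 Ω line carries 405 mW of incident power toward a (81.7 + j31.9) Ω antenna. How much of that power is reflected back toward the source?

|Γ| = |(6.7 + j31.9)/(156.7 + j31.9)| = 0.204
|Γ|² = 0.0415
P_refl = |Γ|²·P_inc = 16.8 mW, P_del = (1 − |Γ|²)·P_inc = 388 mW

P_reflected ≈ 16.8 mW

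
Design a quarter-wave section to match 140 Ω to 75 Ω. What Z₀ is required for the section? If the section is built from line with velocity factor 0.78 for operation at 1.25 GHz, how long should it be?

Z_qwt ≈ 102 Ω; length ≈ 4.68 cm

Z_qwt = √(Z_0·R_L) = √(75 × 140) = √10500
λ = 0.78·c/f = 0.187 m, so l = λ/4 = 0.0468 m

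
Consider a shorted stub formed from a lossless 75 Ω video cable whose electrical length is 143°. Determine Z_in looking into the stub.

tan(βl) = -0.754
For a shorted stub, Z_in = jZ_0·tan(βl)

Z_in ≈ −j56.5 Ω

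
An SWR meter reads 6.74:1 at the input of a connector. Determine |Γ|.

|Γ| = (S − 1)/(S + 1) = (6.74 − 1)/(6.74 + 1) = 5.74/7.74

|Γ| ≈ 0.742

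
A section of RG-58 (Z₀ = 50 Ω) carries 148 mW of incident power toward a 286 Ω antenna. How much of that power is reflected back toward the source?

Γ = (286 − 50)/(286 + 50) = 0.702
|Γ|² = 0.493
P_refl = |Γ|²·P_inc = 73 mW, P_del = (1 − |Γ|²)·P_inc = 75 mW

P_reflected ≈ 73 mW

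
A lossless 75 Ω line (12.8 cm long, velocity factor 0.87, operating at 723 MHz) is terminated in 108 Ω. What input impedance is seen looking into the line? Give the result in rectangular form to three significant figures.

λ = v/f = 0.87·c / 723 MHz = 0.361 m
βl = 2π·l/λ = 2π × 0.355 = 128°
tan(βl) = tan(128°) = -1.3
Z_in = Z_0·(Z_L + jZ_0·tanβl)/(Z_0 + jZ_L·tanβl)
     = 75·(108 − j97.2)/(75 − j140)

Z_in ≈ 64.6 + j23.3 Ω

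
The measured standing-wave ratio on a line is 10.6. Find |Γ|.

|Γ| ≈ 0.828

|Γ| = (S − 1)/(S + 1) = (10.6 − 1)/(10.6 + 1) = 9.6/11.6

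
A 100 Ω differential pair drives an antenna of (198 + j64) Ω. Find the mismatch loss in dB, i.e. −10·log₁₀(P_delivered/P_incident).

Γ = (98 + j64)/(298 + j64), |Γ| = 0.384
|Γ|² = 0.147, so P_del/P_inc = 1 − |Γ|² = 0.853
ML = −10·log₁₀(1 − |Γ|²)

mismatch loss ≈ 0.693 dB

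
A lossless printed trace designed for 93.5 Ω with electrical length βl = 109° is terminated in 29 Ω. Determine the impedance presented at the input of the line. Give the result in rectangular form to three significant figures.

Z_in ≈ 151 − j135 Ω

tan(βl) = tan(109°) = -2.9
Z_in = Z_0·(Z_L + jZ_0·tanβl)/(Z_0 + jZ_L·tanβl)
     = 93.5·(29 − j272)/(93.5 − j84.2)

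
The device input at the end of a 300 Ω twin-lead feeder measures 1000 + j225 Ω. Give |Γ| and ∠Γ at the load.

Γ = (Z_L − Z_0)/(Z_L + Z_0) = (700 + j225)/(1300 + j225)
|Γ| = 735/1320 = 0.557

Γ ≈ 0.557 ∠ 8°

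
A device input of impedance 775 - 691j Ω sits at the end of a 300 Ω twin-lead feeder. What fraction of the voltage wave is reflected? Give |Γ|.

Γ = (Z_L − Z_0)/(Z_L + Z_0) = (475 − j691)/(1075 − j691)
|Γ| = 839/1280

|Γ| ≈ 0.656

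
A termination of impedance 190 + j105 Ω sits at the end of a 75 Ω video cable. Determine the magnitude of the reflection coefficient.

|Γ| ≈ 0.546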